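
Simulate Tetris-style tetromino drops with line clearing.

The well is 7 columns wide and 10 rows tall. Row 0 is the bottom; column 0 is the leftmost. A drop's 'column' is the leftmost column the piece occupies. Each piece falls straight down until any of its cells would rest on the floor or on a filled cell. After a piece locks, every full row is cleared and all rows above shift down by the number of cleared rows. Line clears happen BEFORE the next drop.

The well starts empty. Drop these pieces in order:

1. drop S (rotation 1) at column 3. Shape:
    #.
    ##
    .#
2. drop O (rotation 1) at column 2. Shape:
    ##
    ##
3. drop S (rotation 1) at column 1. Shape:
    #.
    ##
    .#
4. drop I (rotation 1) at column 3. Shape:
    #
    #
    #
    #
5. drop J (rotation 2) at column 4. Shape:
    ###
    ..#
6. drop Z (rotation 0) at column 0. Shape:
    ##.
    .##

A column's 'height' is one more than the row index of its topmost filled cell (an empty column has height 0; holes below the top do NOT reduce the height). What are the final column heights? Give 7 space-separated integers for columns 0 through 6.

Answer: 10 10 9 9 3 3 3

Derivation:
Drop 1: S rot1 at col 3 lands with bottom-row=0; cleared 0 line(s) (total 0); column heights now [0 0 0 3 2 0 0], max=3
Drop 2: O rot1 at col 2 lands with bottom-row=3; cleared 0 line(s) (total 0); column heights now [0 0 5 5 2 0 0], max=5
Drop 3: S rot1 at col 1 lands with bottom-row=5; cleared 0 line(s) (total 0); column heights now [0 8 7 5 2 0 0], max=8
Drop 4: I rot1 at col 3 lands with bottom-row=5; cleared 0 line(s) (total 0); column heights now [0 8 7 9 2 0 0], max=9
Drop 5: J rot2 at col 4 lands with bottom-row=1; cleared 0 line(s) (total 0); column heights now [0 8 7 9 3 3 3], max=9
Drop 6: Z rot0 at col 0 lands with bottom-row=8; cleared 0 line(s) (total 0); column heights now [10 10 9 9 3 3 3], max=10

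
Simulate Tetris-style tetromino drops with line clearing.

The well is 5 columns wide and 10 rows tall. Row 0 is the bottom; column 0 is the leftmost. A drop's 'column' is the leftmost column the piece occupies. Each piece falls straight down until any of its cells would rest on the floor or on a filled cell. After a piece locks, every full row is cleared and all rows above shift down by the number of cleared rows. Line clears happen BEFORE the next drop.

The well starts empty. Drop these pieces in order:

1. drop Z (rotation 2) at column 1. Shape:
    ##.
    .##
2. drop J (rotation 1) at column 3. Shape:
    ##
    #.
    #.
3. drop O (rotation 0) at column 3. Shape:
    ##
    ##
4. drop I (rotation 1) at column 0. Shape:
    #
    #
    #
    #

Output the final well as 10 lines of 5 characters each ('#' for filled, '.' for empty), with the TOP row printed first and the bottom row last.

Drop 1: Z rot2 at col 1 lands with bottom-row=0; cleared 0 line(s) (total 0); column heights now [0 2 2 1 0], max=2
Drop 2: J rot1 at col 3 lands with bottom-row=1; cleared 0 line(s) (total 0); column heights now [0 2 2 4 4], max=4
Drop 3: O rot0 at col 3 lands with bottom-row=4; cleared 0 line(s) (total 0); column heights now [0 2 2 6 6], max=6
Drop 4: I rot1 at col 0 lands with bottom-row=0; cleared 0 line(s) (total 0); column heights now [4 2 2 6 6], max=6

Answer: .....
.....
.....
.....
...##
...##
#..##
#..#.
####.
#.##.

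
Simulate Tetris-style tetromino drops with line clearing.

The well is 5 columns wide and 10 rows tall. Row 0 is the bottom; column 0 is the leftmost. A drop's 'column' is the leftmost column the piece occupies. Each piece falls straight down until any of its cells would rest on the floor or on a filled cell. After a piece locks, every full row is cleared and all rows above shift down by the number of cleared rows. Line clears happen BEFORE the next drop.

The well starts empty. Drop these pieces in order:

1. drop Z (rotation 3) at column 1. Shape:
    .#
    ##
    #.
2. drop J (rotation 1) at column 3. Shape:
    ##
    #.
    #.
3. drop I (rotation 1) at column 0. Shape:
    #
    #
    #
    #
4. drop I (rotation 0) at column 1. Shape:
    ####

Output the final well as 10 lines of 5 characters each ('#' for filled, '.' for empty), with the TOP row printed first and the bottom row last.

Answer: .....
.....
.....
.....
.....
.....
.....
#.###
####.
##.#.

Derivation:
Drop 1: Z rot3 at col 1 lands with bottom-row=0; cleared 0 line(s) (total 0); column heights now [0 2 3 0 0], max=3
Drop 2: J rot1 at col 3 lands with bottom-row=0; cleared 0 line(s) (total 0); column heights now [0 2 3 3 3], max=3
Drop 3: I rot1 at col 0 lands with bottom-row=0; cleared 0 line(s) (total 0); column heights now [4 2 3 3 3], max=4
Drop 4: I rot0 at col 1 lands with bottom-row=3; cleared 1 line(s) (total 1); column heights now [3 2 3 3 3], max=3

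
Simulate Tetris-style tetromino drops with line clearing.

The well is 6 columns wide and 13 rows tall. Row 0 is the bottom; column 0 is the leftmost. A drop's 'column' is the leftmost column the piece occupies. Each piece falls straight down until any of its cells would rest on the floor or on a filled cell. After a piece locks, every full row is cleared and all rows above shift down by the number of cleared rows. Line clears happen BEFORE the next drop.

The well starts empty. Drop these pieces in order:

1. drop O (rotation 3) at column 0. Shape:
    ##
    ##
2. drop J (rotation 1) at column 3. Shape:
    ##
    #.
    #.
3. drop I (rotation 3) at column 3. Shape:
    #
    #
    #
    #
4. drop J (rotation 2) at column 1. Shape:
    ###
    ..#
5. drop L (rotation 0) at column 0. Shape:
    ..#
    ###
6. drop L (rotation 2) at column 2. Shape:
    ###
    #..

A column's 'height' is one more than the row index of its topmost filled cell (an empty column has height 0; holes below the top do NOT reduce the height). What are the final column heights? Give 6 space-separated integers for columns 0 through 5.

Answer: 10 10 13 13 13 0

Derivation:
Drop 1: O rot3 at col 0 lands with bottom-row=0; cleared 0 line(s) (total 0); column heights now [2 2 0 0 0 0], max=2
Drop 2: J rot1 at col 3 lands with bottom-row=0; cleared 0 line(s) (total 0); column heights now [2 2 0 3 3 0], max=3
Drop 3: I rot3 at col 3 lands with bottom-row=3; cleared 0 line(s) (total 0); column heights now [2 2 0 7 3 0], max=7
Drop 4: J rot2 at col 1 lands with bottom-row=7; cleared 0 line(s) (total 0); column heights now [2 9 9 9 3 0], max=9
Drop 5: L rot0 at col 0 lands with bottom-row=9; cleared 0 line(s) (total 0); column heights now [10 10 11 9 3 0], max=11
Drop 6: L rot2 at col 2 lands with bottom-row=11; cleared 0 line(s) (total 0); column heights now [10 10 13 13 13 0], max=13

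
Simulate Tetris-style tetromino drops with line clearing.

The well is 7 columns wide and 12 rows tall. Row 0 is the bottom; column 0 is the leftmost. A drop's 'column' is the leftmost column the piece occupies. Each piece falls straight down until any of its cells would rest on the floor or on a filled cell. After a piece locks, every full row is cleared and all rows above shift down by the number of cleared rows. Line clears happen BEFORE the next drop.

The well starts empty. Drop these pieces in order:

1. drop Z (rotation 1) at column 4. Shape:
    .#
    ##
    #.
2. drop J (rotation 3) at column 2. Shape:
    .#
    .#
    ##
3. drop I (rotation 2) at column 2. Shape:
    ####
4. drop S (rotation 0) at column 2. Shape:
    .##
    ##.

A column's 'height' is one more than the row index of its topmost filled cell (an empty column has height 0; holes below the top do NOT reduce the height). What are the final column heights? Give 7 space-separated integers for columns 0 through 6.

Answer: 0 0 5 6 6 4 0

Derivation:
Drop 1: Z rot1 at col 4 lands with bottom-row=0; cleared 0 line(s) (total 0); column heights now [0 0 0 0 2 3 0], max=3
Drop 2: J rot3 at col 2 lands with bottom-row=0; cleared 0 line(s) (total 0); column heights now [0 0 1 3 2 3 0], max=3
Drop 3: I rot2 at col 2 lands with bottom-row=3; cleared 0 line(s) (total 0); column heights now [0 0 4 4 4 4 0], max=4
Drop 4: S rot0 at col 2 lands with bottom-row=4; cleared 0 line(s) (total 0); column heights now [0 0 5 6 6 4 0], max=6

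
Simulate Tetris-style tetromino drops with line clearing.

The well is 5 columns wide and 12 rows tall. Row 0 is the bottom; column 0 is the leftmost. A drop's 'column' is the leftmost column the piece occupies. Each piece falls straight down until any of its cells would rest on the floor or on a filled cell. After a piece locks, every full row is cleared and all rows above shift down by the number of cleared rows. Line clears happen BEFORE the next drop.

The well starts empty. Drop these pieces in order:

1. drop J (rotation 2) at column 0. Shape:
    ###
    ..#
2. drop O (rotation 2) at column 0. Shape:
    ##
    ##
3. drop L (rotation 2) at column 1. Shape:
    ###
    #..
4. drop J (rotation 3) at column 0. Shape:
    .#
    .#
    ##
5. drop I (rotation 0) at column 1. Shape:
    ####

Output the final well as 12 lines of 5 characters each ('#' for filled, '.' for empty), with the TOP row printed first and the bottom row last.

Drop 1: J rot2 at col 0 lands with bottom-row=0; cleared 0 line(s) (total 0); column heights now [2 2 2 0 0], max=2
Drop 2: O rot2 at col 0 lands with bottom-row=2; cleared 0 line(s) (total 0); column heights now [4 4 2 0 0], max=4
Drop 3: L rot2 at col 1 lands with bottom-row=4; cleared 0 line(s) (total 0); column heights now [4 6 6 6 0], max=6
Drop 4: J rot3 at col 0 lands with bottom-row=6; cleared 0 line(s) (total 0); column heights now [7 9 6 6 0], max=9
Drop 5: I rot0 at col 1 lands with bottom-row=9; cleared 0 line(s) (total 0); column heights now [7 10 10 10 10], max=10

Answer: .....
.....
.####
.#...
.#...
##...
.###.
.#...
##...
##...
###..
..#..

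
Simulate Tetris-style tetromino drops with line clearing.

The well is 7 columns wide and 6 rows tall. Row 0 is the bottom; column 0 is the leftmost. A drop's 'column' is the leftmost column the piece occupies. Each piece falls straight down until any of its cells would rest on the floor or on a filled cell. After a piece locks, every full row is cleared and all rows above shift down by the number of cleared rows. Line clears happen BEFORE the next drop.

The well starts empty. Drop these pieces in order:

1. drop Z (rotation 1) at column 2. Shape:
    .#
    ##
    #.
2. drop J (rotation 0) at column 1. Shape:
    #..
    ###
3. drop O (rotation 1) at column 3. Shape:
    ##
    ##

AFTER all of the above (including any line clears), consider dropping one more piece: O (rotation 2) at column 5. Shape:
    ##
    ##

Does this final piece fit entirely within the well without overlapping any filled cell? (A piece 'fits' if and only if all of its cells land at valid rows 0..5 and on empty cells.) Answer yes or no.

Drop 1: Z rot1 at col 2 lands with bottom-row=0; cleared 0 line(s) (total 0); column heights now [0 0 2 3 0 0 0], max=3
Drop 2: J rot0 at col 1 lands with bottom-row=3; cleared 0 line(s) (total 0); column heights now [0 5 4 4 0 0 0], max=5
Drop 3: O rot1 at col 3 lands with bottom-row=4; cleared 0 line(s) (total 0); column heights now [0 5 4 6 6 0 0], max=6
Test piece O rot2 at col 5 (width 2): heights before test = [0 5 4 6 6 0 0]; fits = True

Answer: yes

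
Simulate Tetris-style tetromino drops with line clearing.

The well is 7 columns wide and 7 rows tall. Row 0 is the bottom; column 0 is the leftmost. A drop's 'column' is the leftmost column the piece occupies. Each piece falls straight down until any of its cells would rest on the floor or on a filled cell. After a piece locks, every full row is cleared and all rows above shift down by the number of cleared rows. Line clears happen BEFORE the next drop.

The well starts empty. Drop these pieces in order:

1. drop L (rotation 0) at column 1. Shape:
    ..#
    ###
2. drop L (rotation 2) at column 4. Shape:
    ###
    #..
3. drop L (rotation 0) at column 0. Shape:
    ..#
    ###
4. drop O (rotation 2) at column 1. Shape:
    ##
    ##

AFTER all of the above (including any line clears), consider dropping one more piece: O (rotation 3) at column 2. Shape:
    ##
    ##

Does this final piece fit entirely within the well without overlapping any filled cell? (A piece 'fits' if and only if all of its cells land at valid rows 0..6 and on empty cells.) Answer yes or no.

Answer: yes

Derivation:
Drop 1: L rot0 at col 1 lands with bottom-row=0; cleared 0 line(s) (total 0); column heights now [0 1 1 2 0 0 0], max=2
Drop 2: L rot2 at col 4 lands with bottom-row=0; cleared 0 line(s) (total 0); column heights now [0 1 1 2 2 2 2], max=2
Drop 3: L rot0 at col 0 lands with bottom-row=1; cleared 1 line(s) (total 1); column heights now [0 1 2 1 1 0 0], max=2
Drop 4: O rot2 at col 1 lands with bottom-row=2; cleared 0 line(s) (total 1); column heights now [0 4 4 1 1 0 0], max=4
Test piece O rot3 at col 2 (width 2): heights before test = [0 4 4 1 1 0 0]; fits = True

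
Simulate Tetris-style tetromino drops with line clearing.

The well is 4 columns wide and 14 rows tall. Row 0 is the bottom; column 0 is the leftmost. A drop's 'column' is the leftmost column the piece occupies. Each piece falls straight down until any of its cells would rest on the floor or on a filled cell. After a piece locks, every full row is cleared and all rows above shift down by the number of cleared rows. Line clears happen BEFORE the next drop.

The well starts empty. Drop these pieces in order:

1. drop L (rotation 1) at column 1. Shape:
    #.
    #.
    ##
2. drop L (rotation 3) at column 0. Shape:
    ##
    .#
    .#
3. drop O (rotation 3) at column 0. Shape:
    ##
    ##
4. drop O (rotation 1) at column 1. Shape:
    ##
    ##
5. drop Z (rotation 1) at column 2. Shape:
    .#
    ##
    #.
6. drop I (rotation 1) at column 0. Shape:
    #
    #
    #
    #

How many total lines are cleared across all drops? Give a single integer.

Answer: 0

Derivation:
Drop 1: L rot1 at col 1 lands with bottom-row=0; cleared 0 line(s) (total 0); column heights now [0 3 1 0], max=3
Drop 2: L rot3 at col 0 lands with bottom-row=3; cleared 0 line(s) (total 0); column heights now [6 6 1 0], max=6
Drop 3: O rot3 at col 0 lands with bottom-row=6; cleared 0 line(s) (total 0); column heights now [8 8 1 0], max=8
Drop 4: O rot1 at col 1 lands with bottom-row=8; cleared 0 line(s) (total 0); column heights now [8 10 10 0], max=10
Drop 5: Z rot1 at col 2 lands with bottom-row=10; cleared 0 line(s) (total 0); column heights now [8 10 12 13], max=13
Drop 6: I rot1 at col 0 lands with bottom-row=8; cleared 0 line(s) (total 0); column heights now [12 10 12 13], max=13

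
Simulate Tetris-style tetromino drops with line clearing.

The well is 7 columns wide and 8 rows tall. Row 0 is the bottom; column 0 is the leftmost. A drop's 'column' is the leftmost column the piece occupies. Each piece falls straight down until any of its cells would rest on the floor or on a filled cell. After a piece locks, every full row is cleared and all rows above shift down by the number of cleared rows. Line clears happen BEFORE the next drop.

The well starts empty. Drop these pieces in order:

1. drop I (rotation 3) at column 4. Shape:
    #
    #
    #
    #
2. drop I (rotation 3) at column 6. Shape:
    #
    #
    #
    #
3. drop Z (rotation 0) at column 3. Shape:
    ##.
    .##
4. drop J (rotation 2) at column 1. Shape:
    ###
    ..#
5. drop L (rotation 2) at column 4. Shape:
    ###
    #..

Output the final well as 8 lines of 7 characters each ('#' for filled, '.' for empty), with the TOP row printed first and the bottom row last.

Answer: .######
...##..
...##..
....##.
....#.#
....#.#
....#.#
....#.#

Derivation:
Drop 1: I rot3 at col 4 lands with bottom-row=0; cleared 0 line(s) (total 0); column heights now [0 0 0 0 4 0 0], max=4
Drop 2: I rot3 at col 6 lands with bottom-row=0; cleared 0 line(s) (total 0); column heights now [0 0 0 0 4 0 4], max=4
Drop 3: Z rot0 at col 3 lands with bottom-row=4; cleared 0 line(s) (total 0); column heights now [0 0 0 6 6 5 4], max=6
Drop 4: J rot2 at col 1 lands with bottom-row=6; cleared 0 line(s) (total 0); column heights now [0 8 8 8 6 5 4], max=8
Drop 5: L rot2 at col 4 lands with bottom-row=6; cleared 0 line(s) (total 0); column heights now [0 8 8 8 8 8 8], max=8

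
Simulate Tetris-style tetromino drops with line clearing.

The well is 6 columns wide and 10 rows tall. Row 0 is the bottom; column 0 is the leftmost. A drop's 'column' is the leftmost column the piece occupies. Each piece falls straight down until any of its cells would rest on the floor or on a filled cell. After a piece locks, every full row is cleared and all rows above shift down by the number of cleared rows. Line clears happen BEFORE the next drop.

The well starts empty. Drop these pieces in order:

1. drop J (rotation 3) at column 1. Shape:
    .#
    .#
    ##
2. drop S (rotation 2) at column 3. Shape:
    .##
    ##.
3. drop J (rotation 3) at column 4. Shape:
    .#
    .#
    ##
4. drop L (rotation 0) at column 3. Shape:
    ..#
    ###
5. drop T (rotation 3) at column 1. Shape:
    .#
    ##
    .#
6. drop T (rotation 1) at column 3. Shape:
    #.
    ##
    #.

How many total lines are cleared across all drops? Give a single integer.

Answer: 0

Derivation:
Drop 1: J rot3 at col 1 lands with bottom-row=0; cleared 0 line(s) (total 0); column heights now [0 1 3 0 0 0], max=3
Drop 2: S rot2 at col 3 lands with bottom-row=0; cleared 0 line(s) (total 0); column heights now [0 1 3 1 2 2], max=3
Drop 3: J rot3 at col 4 lands with bottom-row=2; cleared 0 line(s) (total 0); column heights now [0 1 3 1 3 5], max=5
Drop 4: L rot0 at col 3 lands with bottom-row=5; cleared 0 line(s) (total 0); column heights now [0 1 3 6 6 7], max=7
Drop 5: T rot3 at col 1 lands with bottom-row=3; cleared 0 line(s) (total 0); column heights now [0 5 6 6 6 7], max=7
Drop 6: T rot1 at col 3 lands with bottom-row=6; cleared 0 line(s) (total 0); column heights now [0 5 6 9 8 7], max=9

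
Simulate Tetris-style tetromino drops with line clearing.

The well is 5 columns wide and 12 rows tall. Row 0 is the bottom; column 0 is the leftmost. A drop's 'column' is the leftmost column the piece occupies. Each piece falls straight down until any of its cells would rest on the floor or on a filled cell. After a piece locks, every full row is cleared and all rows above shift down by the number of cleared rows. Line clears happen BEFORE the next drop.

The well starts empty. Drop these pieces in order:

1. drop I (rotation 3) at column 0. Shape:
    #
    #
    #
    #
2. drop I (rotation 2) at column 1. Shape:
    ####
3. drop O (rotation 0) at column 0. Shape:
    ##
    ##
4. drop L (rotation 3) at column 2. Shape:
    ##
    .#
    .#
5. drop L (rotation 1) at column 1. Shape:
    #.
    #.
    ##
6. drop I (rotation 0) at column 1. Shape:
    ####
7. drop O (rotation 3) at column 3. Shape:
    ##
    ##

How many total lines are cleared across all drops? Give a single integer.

Answer: 1

Derivation:
Drop 1: I rot3 at col 0 lands with bottom-row=0; cleared 0 line(s) (total 0); column heights now [4 0 0 0 0], max=4
Drop 2: I rot2 at col 1 lands with bottom-row=0; cleared 1 line(s) (total 1); column heights now [3 0 0 0 0], max=3
Drop 3: O rot0 at col 0 lands with bottom-row=3; cleared 0 line(s) (total 1); column heights now [5 5 0 0 0], max=5
Drop 4: L rot3 at col 2 lands with bottom-row=0; cleared 0 line(s) (total 1); column heights now [5 5 3 3 0], max=5
Drop 5: L rot1 at col 1 lands with bottom-row=5; cleared 0 line(s) (total 1); column heights now [5 8 6 3 0], max=8
Drop 6: I rot0 at col 1 lands with bottom-row=8; cleared 0 line(s) (total 1); column heights now [5 9 9 9 9], max=9
Drop 7: O rot3 at col 3 lands with bottom-row=9; cleared 0 line(s) (total 1); column heights now [5 9 9 11 11], max=11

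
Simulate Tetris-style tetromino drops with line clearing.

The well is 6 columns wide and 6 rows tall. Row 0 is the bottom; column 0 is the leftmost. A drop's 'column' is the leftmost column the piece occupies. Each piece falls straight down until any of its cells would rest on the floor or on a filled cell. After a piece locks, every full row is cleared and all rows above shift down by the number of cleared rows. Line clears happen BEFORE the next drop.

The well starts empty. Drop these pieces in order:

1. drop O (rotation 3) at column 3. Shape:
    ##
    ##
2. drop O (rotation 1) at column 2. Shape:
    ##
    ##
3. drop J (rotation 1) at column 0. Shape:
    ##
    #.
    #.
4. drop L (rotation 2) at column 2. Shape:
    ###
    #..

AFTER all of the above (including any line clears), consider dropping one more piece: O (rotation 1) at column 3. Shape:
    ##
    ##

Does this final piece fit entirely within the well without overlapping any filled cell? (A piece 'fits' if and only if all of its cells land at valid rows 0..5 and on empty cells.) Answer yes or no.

Drop 1: O rot3 at col 3 lands with bottom-row=0; cleared 0 line(s) (total 0); column heights now [0 0 0 2 2 0], max=2
Drop 2: O rot1 at col 2 lands with bottom-row=2; cleared 0 line(s) (total 0); column heights now [0 0 4 4 2 0], max=4
Drop 3: J rot1 at col 0 lands with bottom-row=0; cleared 0 line(s) (total 0); column heights now [3 3 4 4 2 0], max=4
Drop 4: L rot2 at col 2 lands with bottom-row=4; cleared 0 line(s) (total 0); column heights now [3 3 6 6 6 0], max=6
Test piece O rot1 at col 3 (width 2): heights before test = [3 3 6 6 6 0]; fits = False

Answer: no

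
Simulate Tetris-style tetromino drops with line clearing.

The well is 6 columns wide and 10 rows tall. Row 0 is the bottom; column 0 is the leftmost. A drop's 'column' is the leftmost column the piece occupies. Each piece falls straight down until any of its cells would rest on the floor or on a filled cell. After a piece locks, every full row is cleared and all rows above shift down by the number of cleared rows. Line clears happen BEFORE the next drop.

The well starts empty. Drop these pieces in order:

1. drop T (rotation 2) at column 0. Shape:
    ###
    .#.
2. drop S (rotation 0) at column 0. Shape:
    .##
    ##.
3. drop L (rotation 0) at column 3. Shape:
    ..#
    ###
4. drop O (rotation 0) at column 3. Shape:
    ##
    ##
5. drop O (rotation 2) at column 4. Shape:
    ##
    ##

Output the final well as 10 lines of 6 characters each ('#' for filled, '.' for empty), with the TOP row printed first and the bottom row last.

Answer: ......
......
......
......
......
......
....##
.##.##
##.##.
.#.###

Derivation:
Drop 1: T rot2 at col 0 lands with bottom-row=0; cleared 0 line(s) (total 0); column heights now [2 2 2 0 0 0], max=2
Drop 2: S rot0 at col 0 lands with bottom-row=2; cleared 0 line(s) (total 0); column heights now [3 4 4 0 0 0], max=4
Drop 3: L rot0 at col 3 lands with bottom-row=0; cleared 0 line(s) (total 0); column heights now [3 4 4 1 1 2], max=4
Drop 4: O rot0 at col 3 lands with bottom-row=1; cleared 1 line(s) (total 1); column heights now [2 3 3 2 2 1], max=3
Drop 5: O rot2 at col 4 lands with bottom-row=2; cleared 0 line(s) (total 1); column heights now [2 3 3 2 4 4], max=4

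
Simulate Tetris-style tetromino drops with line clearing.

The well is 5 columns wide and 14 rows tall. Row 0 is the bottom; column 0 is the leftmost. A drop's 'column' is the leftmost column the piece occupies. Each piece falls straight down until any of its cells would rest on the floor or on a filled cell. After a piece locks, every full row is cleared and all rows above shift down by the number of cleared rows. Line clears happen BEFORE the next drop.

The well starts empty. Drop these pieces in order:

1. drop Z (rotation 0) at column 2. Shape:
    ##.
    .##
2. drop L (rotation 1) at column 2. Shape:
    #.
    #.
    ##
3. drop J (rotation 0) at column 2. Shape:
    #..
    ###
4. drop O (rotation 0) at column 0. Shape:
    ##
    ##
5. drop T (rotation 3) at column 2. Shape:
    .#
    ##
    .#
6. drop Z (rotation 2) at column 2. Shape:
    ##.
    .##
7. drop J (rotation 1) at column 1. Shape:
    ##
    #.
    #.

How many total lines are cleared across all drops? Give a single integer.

Drop 1: Z rot0 at col 2 lands with bottom-row=0; cleared 0 line(s) (total 0); column heights now [0 0 2 2 1], max=2
Drop 2: L rot1 at col 2 lands with bottom-row=2; cleared 0 line(s) (total 0); column heights now [0 0 5 3 1], max=5
Drop 3: J rot0 at col 2 lands with bottom-row=5; cleared 0 line(s) (total 0); column heights now [0 0 7 6 6], max=7
Drop 4: O rot0 at col 0 lands with bottom-row=0; cleared 0 line(s) (total 0); column heights now [2 2 7 6 6], max=7
Drop 5: T rot3 at col 2 lands with bottom-row=6; cleared 0 line(s) (total 0); column heights now [2 2 8 9 6], max=9
Drop 6: Z rot2 at col 2 lands with bottom-row=9; cleared 0 line(s) (total 0); column heights now [2 2 11 11 10], max=11
Drop 7: J rot1 at col 1 lands with bottom-row=9; cleared 0 line(s) (total 0); column heights now [2 12 12 11 10], max=12

Answer: 0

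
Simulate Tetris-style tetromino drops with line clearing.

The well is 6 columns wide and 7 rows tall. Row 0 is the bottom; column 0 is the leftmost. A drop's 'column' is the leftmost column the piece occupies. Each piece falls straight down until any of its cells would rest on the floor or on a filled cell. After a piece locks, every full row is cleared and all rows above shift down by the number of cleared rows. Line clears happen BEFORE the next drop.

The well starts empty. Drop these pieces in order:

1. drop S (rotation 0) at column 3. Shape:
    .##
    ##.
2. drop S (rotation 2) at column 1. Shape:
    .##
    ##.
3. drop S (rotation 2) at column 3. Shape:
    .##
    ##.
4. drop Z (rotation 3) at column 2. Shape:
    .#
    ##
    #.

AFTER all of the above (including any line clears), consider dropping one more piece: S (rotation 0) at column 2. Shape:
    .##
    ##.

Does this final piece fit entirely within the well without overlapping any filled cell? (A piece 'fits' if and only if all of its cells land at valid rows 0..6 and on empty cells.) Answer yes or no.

Answer: yes

Derivation:
Drop 1: S rot0 at col 3 lands with bottom-row=0; cleared 0 line(s) (total 0); column heights now [0 0 0 1 2 2], max=2
Drop 2: S rot2 at col 1 lands with bottom-row=0; cleared 0 line(s) (total 0); column heights now [0 1 2 2 2 2], max=2
Drop 3: S rot2 at col 3 lands with bottom-row=2; cleared 0 line(s) (total 0); column heights now [0 1 2 3 4 4], max=4
Drop 4: Z rot3 at col 2 lands with bottom-row=2; cleared 0 line(s) (total 0); column heights now [0 1 4 5 4 4], max=5
Test piece S rot0 at col 2 (width 3): heights before test = [0 1 4 5 4 4]; fits = True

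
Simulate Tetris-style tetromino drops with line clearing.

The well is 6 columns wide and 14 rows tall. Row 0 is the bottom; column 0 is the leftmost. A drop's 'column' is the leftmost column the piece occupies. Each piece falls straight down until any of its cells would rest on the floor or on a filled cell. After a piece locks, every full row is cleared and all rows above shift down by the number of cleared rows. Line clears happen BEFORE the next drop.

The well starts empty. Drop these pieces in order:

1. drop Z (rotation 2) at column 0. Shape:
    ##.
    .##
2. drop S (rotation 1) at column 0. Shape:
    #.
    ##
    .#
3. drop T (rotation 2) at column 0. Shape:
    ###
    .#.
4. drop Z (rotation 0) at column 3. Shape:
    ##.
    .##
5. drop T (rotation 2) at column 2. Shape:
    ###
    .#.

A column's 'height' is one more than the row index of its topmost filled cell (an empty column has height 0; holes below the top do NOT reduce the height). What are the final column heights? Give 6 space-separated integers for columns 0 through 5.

Answer: 6 6 7 7 7 1

Derivation:
Drop 1: Z rot2 at col 0 lands with bottom-row=0; cleared 0 line(s) (total 0); column heights now [2 2 1 0 0 0], max=2
Drop 2: S rot1 at col 0 lands with bottom-row=2; cleared 0 line(s) (total 0); column heights now [5 4 1 0 0 0], max=5
Drop 3: T rot2 at col 0 lands with bottom-row=4; cleared 0 line(s) (total 0); column heights now [6 6 6 0 0 0], max=6
Drop 4: Z rot0 at col 3 lands with bottom-row=0; cleared 0 line(s) (total 0); column heights now [6 6 6 2 2 1], max=6
Drop 5: T rot2 at col 2 lands with bottom-row=5; cleared 0 line(s) (total 0); column heights now [6 6 7 7 7 1], max=7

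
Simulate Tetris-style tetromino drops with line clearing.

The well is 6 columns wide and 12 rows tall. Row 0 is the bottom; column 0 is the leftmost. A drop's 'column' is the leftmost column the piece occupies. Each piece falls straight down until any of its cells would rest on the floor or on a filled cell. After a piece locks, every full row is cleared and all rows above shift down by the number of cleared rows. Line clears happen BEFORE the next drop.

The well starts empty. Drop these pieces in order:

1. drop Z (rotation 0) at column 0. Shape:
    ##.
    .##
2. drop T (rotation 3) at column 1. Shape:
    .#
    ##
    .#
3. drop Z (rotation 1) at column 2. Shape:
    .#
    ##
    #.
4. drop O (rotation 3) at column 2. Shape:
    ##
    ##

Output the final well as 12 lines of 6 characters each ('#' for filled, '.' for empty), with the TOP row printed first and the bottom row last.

Answer: ......
......
......
..##..
..##..
...#..
..##..
..#...
..#...
.##...
###...
.##...

Derivation:
Drop 1: Z rot0 at col 0 lands with bottom-row=0; cleared 0 line(s) (total 0); column heights now [2 2 1 0 0 0], max=2
Drop 2: T rot3 at col 1 lands with bottom-row=1; cleared 0 line(s) (total 0); column heights now [2 3 4 0 0 0], max=4
Drop 3: Z rot1 at col 2 lands with bottom-row=4; cleared 0 line(s) (total 0); column heights now [2 3 6 7 0 0], max=7
Drop 4: O rot3 at col 2 lands with bottom-row=7; cleared 0 line(s) (total 0); column heights now [2 3 9 9 0 0], max=9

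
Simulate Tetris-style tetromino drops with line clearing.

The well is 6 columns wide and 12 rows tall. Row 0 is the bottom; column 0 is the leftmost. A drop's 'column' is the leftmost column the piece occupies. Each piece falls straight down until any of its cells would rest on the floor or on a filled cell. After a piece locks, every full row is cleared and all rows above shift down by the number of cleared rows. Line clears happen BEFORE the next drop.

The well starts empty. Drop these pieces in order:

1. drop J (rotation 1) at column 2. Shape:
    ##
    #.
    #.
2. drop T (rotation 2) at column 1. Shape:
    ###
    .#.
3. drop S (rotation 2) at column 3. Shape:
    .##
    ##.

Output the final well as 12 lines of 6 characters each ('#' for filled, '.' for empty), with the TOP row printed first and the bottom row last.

Drop 1: J rot1 at col 2 lands with bottom-row=0; cleared 0 line(s) (total 0); column heights now [0 0 3 3 0 0], max=3
Drop 2: T rot2 at col 1 lands with bottom-row=3; cleared 0 line(s) (total 0); column heights now [0 5 5 5 0 0], max=5
Drop 3: S rot2 at col 3 lands with bottom-row=5; cleared 0 line(s) (total 0); column heights now [0 5 5 6 7 7], max=7

Answer: ......
......
......
......
......
....##
...##.
.###..
..#...
..##..
..#...
..#...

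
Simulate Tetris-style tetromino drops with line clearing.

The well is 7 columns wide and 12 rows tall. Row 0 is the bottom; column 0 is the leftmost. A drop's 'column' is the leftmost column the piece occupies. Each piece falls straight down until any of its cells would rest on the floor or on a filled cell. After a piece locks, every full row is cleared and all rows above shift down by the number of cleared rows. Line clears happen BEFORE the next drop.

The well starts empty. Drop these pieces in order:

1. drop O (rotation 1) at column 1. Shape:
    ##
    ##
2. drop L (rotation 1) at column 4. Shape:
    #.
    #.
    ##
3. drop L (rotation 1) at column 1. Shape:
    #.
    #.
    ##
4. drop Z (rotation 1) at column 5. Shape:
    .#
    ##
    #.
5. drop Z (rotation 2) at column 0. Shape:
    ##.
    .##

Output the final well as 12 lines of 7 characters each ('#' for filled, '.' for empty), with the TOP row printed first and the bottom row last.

Answer: .......
.......
.......
.......
.......
##.....
.##....
.#.....
.#....#
.##.###
.##.##.
.##.##.

Derivation:
Drop 1: O rot1 at col 1 lands with bottom-row=0; cleared 0 line(s) (total 0); column heights now [0 2 2 0 0 0 0], max=2
Drop 2: L rot1 at col 4 lands with bottom-row=0; cleared 0 line(s) (total 0); column heights now [0 2 2 0 3 1 0], max=3
Drop 3: L rot1 at col 1 lands with bottom-row=2; cleared 0 line(s) (total 0); column heights now [0 5 3 0 3 1 0], max=5
Drop 4: Z rot1 at col 5 lands with bottom-row=1; cleared 0 line(s) (total 0); column heights now [0 5 3 0 3 3 4], max=5
Drop 5: Z rot2 at col 0 lands with bottom-row=5; cleared 0 line(s) (total 0); column heights now [7 7 6 0 3 3 4], max=7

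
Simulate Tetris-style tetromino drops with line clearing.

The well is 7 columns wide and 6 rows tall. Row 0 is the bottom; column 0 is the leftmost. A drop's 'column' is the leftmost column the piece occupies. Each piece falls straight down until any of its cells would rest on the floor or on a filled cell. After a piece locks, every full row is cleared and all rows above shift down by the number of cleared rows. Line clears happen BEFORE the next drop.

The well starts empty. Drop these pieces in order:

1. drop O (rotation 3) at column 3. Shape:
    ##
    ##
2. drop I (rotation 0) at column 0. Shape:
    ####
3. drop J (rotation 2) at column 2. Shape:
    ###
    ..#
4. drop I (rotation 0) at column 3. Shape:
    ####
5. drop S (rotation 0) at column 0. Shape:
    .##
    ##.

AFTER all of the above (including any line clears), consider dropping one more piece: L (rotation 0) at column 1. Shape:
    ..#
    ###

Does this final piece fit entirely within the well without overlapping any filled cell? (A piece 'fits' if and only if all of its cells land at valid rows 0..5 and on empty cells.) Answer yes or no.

Answer: no

Derivation:
Drop 1: O rot3 at col 3 lands with bottom-row=0; cleared 0 line(s) (total 0); column heights now [0 0 0 2 2 0 0], max=2
Drop 2: I rot0 at col 0 lands with bottom-row=2; cleared 0 line(s) (total 0); column heights now [3 3 3 3 2 0 0], max=3
Drop 3: J rot2 at col 2 lands with bottom-row=2; cleared 0 line(s) (total 0); column heights now [3 3 4 4 4 0 0], max=4
Drop 4: I rot0 at col 3 lands with bottom-row=4; cleared 0 line(s) (total 0); column heights now [3 3 4 5 5 5 5], max=5
Drop 5: S rot0 at col 0 lands with bottom-row=3; cleared 0 line(s) (total 0); column heights now [4 5 5 5 5 5 5], max=5
Test piece L rot0 at col 1 (width 3): heights before test = [4 5 5 5 5 5 5]; fits = False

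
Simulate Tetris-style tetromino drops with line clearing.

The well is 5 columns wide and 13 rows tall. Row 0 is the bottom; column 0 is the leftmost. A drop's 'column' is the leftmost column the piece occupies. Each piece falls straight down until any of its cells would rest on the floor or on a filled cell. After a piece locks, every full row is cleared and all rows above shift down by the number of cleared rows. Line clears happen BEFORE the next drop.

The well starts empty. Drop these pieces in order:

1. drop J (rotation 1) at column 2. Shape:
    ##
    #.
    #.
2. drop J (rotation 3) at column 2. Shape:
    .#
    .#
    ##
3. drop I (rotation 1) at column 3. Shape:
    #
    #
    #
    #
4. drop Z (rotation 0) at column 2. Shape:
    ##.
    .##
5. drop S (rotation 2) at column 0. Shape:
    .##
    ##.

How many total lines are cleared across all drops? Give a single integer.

Drop 1: J rot1 at col 2 lands with bottom-row=0; cleared 0 line(s) (total 0); column heights now [0 0 3 3 0], max=3
Drop 2: J rot3 at col 2 lands with bottom-row=3; cleared 0 line(s) (total 0); column heights now [0 0 4 6 0], max=6
Drop 3: I rot1 at col 3 lands with bottom-row=6; cleared 0 line(s) (total 0); column heights now [0 0 4 10 0], max=10
Drop 4: Z rot0 at col 2 lands with bottom-row=10; cleared 0 line(s) (total 0); column heights now [0 0 12 12 11], max=12
Drop 5: S rot2 at col 0 lands with bottom-row=11; cleared 0 line(s) (total 0); column heights now [12 13 13 12 11], max=13

Answer: 0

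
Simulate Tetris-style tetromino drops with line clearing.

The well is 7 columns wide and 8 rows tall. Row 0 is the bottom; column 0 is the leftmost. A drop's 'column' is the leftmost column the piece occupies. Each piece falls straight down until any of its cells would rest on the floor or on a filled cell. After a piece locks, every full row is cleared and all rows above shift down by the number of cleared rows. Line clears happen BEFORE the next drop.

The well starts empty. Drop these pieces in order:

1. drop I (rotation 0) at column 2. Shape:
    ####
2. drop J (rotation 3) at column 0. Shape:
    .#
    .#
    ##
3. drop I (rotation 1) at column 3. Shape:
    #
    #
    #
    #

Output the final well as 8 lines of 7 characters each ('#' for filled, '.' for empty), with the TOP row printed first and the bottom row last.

Answer: .......
.......
.......
...#...
...#...
.#.#...
.#.#...
######.

Derivation:
Drop 1: I rot0 at col 2 lands with bottom-row=0; cleared 0 line(s) (total 0); column heights now [0 0 1 1 1 1 0], max=1
Drop 2: J rot3 at col 0 lands with bottom-row=0; cleared 0 line(s) (total 0); column heights now [1 3 1 1 1 1 0], max=3
Drop 3: I rot1 at col 3 lands with bottom-row=1; cleared 0 line(s) (total 0); column heights now [1 3 1 5 1 1 0], max=5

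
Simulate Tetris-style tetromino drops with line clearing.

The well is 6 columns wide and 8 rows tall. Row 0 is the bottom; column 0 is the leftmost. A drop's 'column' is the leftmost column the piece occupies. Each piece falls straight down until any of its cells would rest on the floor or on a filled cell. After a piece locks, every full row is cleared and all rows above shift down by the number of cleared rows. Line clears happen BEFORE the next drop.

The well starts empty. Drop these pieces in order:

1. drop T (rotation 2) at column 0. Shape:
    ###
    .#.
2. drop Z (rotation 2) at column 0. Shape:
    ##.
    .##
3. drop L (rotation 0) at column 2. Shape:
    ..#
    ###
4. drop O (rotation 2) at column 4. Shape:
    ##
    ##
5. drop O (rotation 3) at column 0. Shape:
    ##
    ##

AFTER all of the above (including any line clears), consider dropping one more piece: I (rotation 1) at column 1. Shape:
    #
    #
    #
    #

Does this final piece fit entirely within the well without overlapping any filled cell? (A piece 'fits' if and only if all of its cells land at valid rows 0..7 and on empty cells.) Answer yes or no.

Drop 1: T rot2 at col 0 lands with bottom-row=0; cleared 0 line(s) (total 0); column heights now [2 2 2 0 0 0], max=2
Drop 2: Z rot2 at col 0 lands with bottom-row=2; cleared 0 line(s) (total 0); column heights now [4 4 3 0 0 0], max=4
Drop 3: L rot0 at col 2 lands with bottom-row=3; cleared 0 line(s) (total 0); column heights now [4 4 4 4 5 0], max=5
Drop 4: O rot2 at col 4 lands with bottom-row=5; cleared 0 line(s) (total 0); column heights now [4 4 4 4 7 7], max=7
Drop 5: O rot3 at col 0 lands with bottom-row=4; cleared 0 line(s) (total 0); column heights now [6 6 4 4 7 7], max=7
Test piece I rot1 at col 1 (width 1): heights before test = [6 6 4 4 7 7]; fits = False

Answer: no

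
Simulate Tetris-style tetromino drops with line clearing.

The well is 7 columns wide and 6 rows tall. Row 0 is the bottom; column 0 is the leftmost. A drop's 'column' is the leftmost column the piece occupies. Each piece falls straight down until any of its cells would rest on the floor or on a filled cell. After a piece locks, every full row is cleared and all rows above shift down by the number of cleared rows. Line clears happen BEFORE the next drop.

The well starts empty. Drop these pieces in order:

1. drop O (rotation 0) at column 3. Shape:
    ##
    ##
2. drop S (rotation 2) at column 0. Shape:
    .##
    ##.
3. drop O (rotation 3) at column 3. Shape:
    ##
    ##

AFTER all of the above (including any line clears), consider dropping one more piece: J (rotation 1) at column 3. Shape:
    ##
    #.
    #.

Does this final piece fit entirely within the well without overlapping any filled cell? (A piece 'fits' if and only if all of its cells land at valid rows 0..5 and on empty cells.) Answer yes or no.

Drop 1: O rot0 at col 3 lands with bottom-row=0; cleared 0 line(s) (total 0); column heights now [0 0 0 2 2 0 0], max=2
Drop 2: S rot2 at col 0 lands with bottom-row=0; cleared 0 line(s) (total 0); column heights now [1 2 2 2 2 0 0], max=2
Drop 3: O rot3 at col 3 lands with bottom-row=2; cleared 0 line(s) (total 0); column heights now [1 2 2 4 4 0 0], max=4
Test piece J rot1 at col 3 (width 2): heights before test = [1 2 2 4 4 0 0]; fits = False

Answer: no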